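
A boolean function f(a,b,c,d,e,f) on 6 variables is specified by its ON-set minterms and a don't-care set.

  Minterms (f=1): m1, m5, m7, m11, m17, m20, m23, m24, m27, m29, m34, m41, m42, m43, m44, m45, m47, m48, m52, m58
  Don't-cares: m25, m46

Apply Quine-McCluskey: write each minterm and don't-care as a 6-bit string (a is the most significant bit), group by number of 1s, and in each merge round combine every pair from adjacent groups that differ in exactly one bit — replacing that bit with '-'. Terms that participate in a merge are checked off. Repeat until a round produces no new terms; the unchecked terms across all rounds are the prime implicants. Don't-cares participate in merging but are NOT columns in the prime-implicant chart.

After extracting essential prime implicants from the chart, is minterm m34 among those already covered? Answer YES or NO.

YES

size-2^0 implicants → 000001(✓)  000101(✓)  000111(✓)  001011(✓)  010001(✓)  010100(✓)  010111(✓)  011000(✓)  011001(✓)  011011(✓)  011101(✓)  100010(✓)  101001(✓)  101010(✓)  101011(✓)  101100(✓)  101101(✓)  101110(✓)  101111(✓)  110000(✓)  110100(✓)  111010(✓)
size-2^1 implicants → -01011  -10100  0-0001  0-0111  0-1011  000-01  0001-1  01-001  011-01  0110-1  01100-  1-1010  10-010  101-01(✓)  101-10(✓)  101-11(✓)  1010-1(✓)  10101-(✓)  1011-0(✓)  1011-1(✓)  10110-(✓)  10111-(✓)  110-00
size-2^2 implicants → 101--1  101-1-  1011--
Unchecked terms (primes): -01011, -10100, 0-0001, 0-0111, 0-1011, 000-01, 0001-1, 01-001, 011-01, 0110-1, 01100-, 1-1010, 10-010, 101--1, 101-1-, 1011--, 110-00
Minterm coverage:
  m1 ⊆ 0-0001,000-01
  m5 ⊆ 000-01,0001-1
  m7 ⊆ 0-0111,0001-1
  m11 ⊆ -01011,0-1011
  m17 ⊆ 0-0001,01-001
  m20 ⊆ -10100 [E]
  m23 ⊆ 0-0111 [E]
  m24 ⊆ 01100- [E]
  m27 ⊆ 0-1011,0110-1
  m29 ⊆ 011-01 [E]
  m34 ⊆ 10-010 [E]
  m41 ⊆ 101--1 [E]
  m42 ⊆ 1-1010,10-010,101-1-
  m43 ⊆ -01011,101--1,101-1-
  m44 ⊆ 1011-- [E]
  m45 ⊆ 101--1,1011--
  m47 ⊆ 101--1,101-1-,1011--
  m48 ⊆ 110-00 [E]
  m52 ⊆ -10100,110-00
  m58 ⊆ 1-1010 [E]
E = {-10100, 0-0111, 011-01, 01100-, 1-1010, 10-010, 101--1, 1011--, 110-00}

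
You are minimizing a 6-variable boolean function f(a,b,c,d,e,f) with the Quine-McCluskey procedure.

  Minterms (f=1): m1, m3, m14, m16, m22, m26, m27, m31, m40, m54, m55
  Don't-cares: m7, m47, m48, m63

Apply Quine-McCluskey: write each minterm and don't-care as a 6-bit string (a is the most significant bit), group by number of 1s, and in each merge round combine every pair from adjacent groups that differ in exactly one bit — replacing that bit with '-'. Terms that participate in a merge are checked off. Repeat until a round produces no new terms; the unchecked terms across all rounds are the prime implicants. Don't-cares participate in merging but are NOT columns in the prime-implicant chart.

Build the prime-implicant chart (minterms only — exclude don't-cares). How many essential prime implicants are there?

6

size-2^0 implicants → 000001(✓)  000011(✓)  000111(✓)  001110  010000(✓)  010110(✓)  011010(✓)  011011(✓)  011111(✓)  101000  101111(✓)  110000(✓)  110110(✓)  110111(✓)  111111(✓)
size-2^1 implicants → -10000  -10110  -11111  000-11  0000-1  011-11  01101-  1-1111  11-111  11011-
Unchecked terms (primes): -10000, -10110, -11111, 000-11, 0000-1, 001110, 011-11, 01101-, 1-1111, 101000, 11-111, 11011-
Minterm coverage:
  m1 ⊆ 0000-1 [E]
  m3 ⊆ 000-11,0000-1
  m14 ⊆ 001110 [E]
  m16 ⊆ -10000 [E]
  m22 ⊆ -10110 [E]
  m26 ⊆ 01101- [E]
  m27 ⊆ 011-11,01101-
  m31 ⊆ -11111,011-11
  m40 ⊆ 101000 [E]
  m54 ⊆ -10110,11011-
  m55 ⊆ 11-111,11011-
E = {-10000, -10110, 0000-1, 001110, 01101-, 101000}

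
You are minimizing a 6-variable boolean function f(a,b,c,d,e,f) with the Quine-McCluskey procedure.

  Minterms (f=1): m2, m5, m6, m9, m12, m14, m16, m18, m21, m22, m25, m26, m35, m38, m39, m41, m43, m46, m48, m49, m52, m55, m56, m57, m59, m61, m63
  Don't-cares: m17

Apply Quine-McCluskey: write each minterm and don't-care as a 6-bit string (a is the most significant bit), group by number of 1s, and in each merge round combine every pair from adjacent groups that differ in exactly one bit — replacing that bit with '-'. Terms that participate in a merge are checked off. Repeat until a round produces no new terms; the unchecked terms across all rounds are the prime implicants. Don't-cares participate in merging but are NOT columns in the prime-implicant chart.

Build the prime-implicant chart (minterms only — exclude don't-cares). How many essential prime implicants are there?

9

[col 0] 000010*, 000101*, 000110*, 001001*, 001100*, 001110*, 010000*, 010001*, 010010*, 010101*, 010110*, 011001*, 011010*, 100011*, 100110*, 100111*, 101001*, 101011*, 101110*, 110000*, 110001*, 110100*, 110111*, 111000*, 111001*, 111011*, 111101*, 111111*
[col 1] -00110*, -01001*, -01110*, -10000*, -10001*, -11001*, 0-0010*, 0-0101, 0-0110*, 0-1001*, 00-110*, 000-10*, 0011-0, 01-001*, 01-010, 010-01, 010-10*, 0100-0, 01000-*, 1-0111, 1-1001*, 1-1011*, 10-011, 10-110*, 100-11, 10011-, 1010-1*, 11-000*, 11-001*, 11-111, 110-00, 11000-*, 111-01*, 111-11*, 1110-1*, 11100-*, 1111-1*
[col 2] --1001, -0-110, -1-001, -1000-, 0-0-10, 1-10-1, 11-00-, 111--1
Prime implicants: --1001, -0-110, -1-001, -1000-, 0-0-10, 0-0101, 0011-0, 01-010, 010-01, 0100-0, 1-0111, 1-10-1, 10-011, 100-11, 10011-, 11-00-, 11-111, 110-00, 111--1
PI chart (minterm → PIs covering it):
  2 | 0-0-10  (sole → essential)
  5 | 0-0101  (sole → essential)
  6 | -0-110,0-0-10
  9 | --1001  (sole → essential)
  12 | 0011-0  (sole → essential)
  14 | -0-110,0011-0
  16 | -1000-,0100-0
  18 | 0-0-10,01-010,0100-0
  21 | 0-0101,010-01
  22 | 0-0-10  (sole → essential)
  25 | --1001,-1-001
  26 | 01-010  (sole → essential)
  35 | 10-011,100-11
  38 | -0-110,10011-
  39 | 1-0111,100-11,10011-
  41 | --1001,1-10-1
  43 | 1-10-1,10-011
  46 | -0-110  (sole → essential)
  48 | -1000-,11-00-,110-00
  49 | -1-001,-1000-,11-00-
  52 | 110-00  (sole → essential)
  55 | 1-0111,11-111
  56 | 11-00-  (sole → essential)
  57 | --1001,-1-001,1-10-1,11-00-,111--1
  59 | 1-10-1,111--1
  61 | 111--1  (sole → essential)
  63 | 11-111,111--1
Essential prime implicants: --1001, -0-110, 0-0-10, 0-0101, 0011-0, 01-010, 11-00-, 110-00, 111--1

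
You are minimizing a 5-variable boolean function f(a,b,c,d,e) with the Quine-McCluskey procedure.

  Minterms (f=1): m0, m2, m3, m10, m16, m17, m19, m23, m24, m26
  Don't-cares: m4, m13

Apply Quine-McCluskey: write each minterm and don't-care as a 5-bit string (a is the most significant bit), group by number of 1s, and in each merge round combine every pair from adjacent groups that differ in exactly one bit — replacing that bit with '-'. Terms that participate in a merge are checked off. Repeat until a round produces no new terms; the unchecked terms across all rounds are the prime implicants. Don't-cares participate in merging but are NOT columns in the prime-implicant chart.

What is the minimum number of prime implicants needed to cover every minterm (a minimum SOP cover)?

6

[col 0] 00000*, 00010*, 00011*, 00100*, 01010*, 01101, 10000*, 10001*, 10011*, 10111*, 11000*, 11010*
[col 1] -0000, -0011, -1010, 0-010, 00-00, 000-0, 0001-, 1-000, 10-11, 100-1, 1000-, 110-0
Prime implicants: -0000, -0011, -1010, 0-010, 00-00, 000-0, 0001-, 01101, 1-000, 10-11, 100-1, 1000-, 110-0
PI chart (minterm → PIs covering it):
  0 | -0000,00-00,000-0
  2 | 0-010,000-0,0001-
  3 | -0011,0001-
  10 | -1010,0-010
  16 | -0000,1-000,1000-
  17 | 100-1,1000-
  19 | -0011,10-11,100-1
  23 | 10-11  (sole → essential)
  24 | 1-000,110-0
  26 | -1010,110-0
Essential prime implicants: 10-11
Petrick residual → -0000, -0011, 0-010, 100-1, 110-0
Minimum SOP uses 6 PIs: b'c'd'e' + b'c'de + a'c'de' + ab'de + ab'c'e + abc'e'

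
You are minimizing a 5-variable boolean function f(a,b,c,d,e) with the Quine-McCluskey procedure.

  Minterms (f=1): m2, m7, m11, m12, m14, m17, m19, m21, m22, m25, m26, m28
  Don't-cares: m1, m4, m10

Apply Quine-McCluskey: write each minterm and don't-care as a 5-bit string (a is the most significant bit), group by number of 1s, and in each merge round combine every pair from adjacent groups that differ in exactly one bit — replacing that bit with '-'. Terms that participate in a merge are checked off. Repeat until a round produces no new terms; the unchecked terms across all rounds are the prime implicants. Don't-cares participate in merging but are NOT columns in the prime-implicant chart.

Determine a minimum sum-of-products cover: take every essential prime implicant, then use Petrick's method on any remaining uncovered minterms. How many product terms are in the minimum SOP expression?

10

Round 0: 00001✓ 00010✓ 00100✓ 00111 01010✓ 01011✓ 01100✓ 01110✓ 10001✓ 10011✓ 10101✓ 10110 11001✓ 11010✓ 11100✓
Round 1: -0001 -1010 -1100 0-010 0-100 01-10 0101- 011-0 1-001 10-01 100-1
PIs = {-0001, -1010, -1100, 0-010, 0-100, 00111, 01-10, 0101-, 011-0, 1-001, 10-01, 100-1, 10110}
Coverage chart:
  m2: 0-010 ←essential
  m7: 00111 ←essential
  m11: 0101- ←essential
  m12: -1100,0-100,011-0
  m14: 01-10,011-0
  m17: -0001,1-001,10-01,100-1
  m19: 100-1 ←essential
  m21: 10-01 ←essential
  m22: 10110 ←essential
  m25: 1-001 ←essential
  m26: -1010 ←essential
  m28: -1100 ←essential
Essential: -1010, -1100, 0-010, 00111, 0101-, 1-001, 10-01, 100-1, 10110
Petrick residual → 01-10
Min cover (10 terms): bc'de' + bcd'e' + a'c'de' + a'b'cde + a'bde' + a'bc'd + ac'd'e + ab'd'e + ab'c'e + ab'cde'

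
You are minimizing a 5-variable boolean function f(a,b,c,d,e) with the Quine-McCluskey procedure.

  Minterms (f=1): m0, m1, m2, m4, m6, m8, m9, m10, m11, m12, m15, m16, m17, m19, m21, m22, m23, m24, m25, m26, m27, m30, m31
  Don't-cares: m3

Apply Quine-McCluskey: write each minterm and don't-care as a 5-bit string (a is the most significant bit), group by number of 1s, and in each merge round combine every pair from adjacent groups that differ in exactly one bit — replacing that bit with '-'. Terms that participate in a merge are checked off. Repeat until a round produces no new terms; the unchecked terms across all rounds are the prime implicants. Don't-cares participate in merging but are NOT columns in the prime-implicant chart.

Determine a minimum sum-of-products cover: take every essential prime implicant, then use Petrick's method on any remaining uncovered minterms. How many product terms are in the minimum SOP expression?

size-2^0 implicants → 00000(✓)  00001(✓)  00010(✓)  00011(✓)  00100(✓)  00110(✓)  01000(✓)  01001(✓)  01010(✓)  01011(✓)  01100(✓)  01111(✓)  10000(✓)  10001(✓)  10011(✓)  10101(✓)  10110(✓)  10111(✓)  11000(✓)  11001(✓)  11010(✓)  11011(✓)  11110(✓)  11111(✓)
size-2^1 implicants → -0000(✓)  -0001(✓)  -0011(✓)  -0110  -1000(✓)  -1001(✓)  -1010(✓)  -1011(✓)  -1111(✓)  0-000(✓)  0-001(✓)  0-010(✓)  0-011(✓)  0-100(✓)  00-00(✓)  00-10(✓)  000-0(✓)  000-1(✓)  0000-(✓)  0001-(✓)  001-0(✓)  01-00(✓)  01-11(✓)  010-0(✓)  010-1(✓)  0100-(✓)  0101-(✓)  1-000(✓)  1-001(✓)  1-011(✓)  1-110(✓)  1-111(✓)  10-01(✓)  10-11(✓)  100-1(✓)  1000-(✓)  101-1(✓)  1011-(✓)  11-10(✓)  11-11(✓)  110-0(✓)  110-1(✓)  1100-(✓)  1101-(✓)  1111-(✓)
size-2^2 implicants → --000(✓)  --001(✓)  --011(✓)  -00-1(✓)  -000-(✓)  -1-11  -10-0(✓)  -10-1(✓)  -100-(✓)  -101-(✓)  0--00  0-0-0(✓)  0-0-1(✓)  0-00-(✓)  0-01-(✓)  00--0  000--(✓)  010--(✓)  1--11  1-0-1(✓)  1-00-(✓)  1-11-  10--1  11-1-  110--(✓)
size-2^3 implicants → --0-1  --00-  -10--  0-0--
Unchecked terms (primes): --0-1, --00-, -0110, -1-11, -10--, 0--00, 0-0--, 00--0, 1--11, 1-11-, 10--1, 11-1-
Minterm coverage:
  m0 ⊆ --00-,0--00,0-0--,00--0
  m1 ⊆ --0-1,--00-,0-0--
  m2 ⊆ 0-0--,00--0
  m4 ⊆ 0--00,00--0
  m6 ⊆ -0110,00--0
  m8 ⊆ --00-,-10--,0--00,0-0--
  m9 ⊆ --0-1,--00-,-10--,0-0--
  m10 ⊆ -10--,0-0--
  m11 ⊆ --0-1,-1-11,-10--,0-0--
  m12 ⊆ 0--00 [E]
  m15 ⊆ -1-11 [E]
  m16 ⊆ --00- [E]
  m17 ⊆ --0-1,--00-,10--1
  m19 ⊆ --0-1,1--11,10--1
  m21 ⊆ 10--1 [E]
  m22 ⊆ -0110,1-11-
  m23 ⊆ 1--11,1-11-,10--1
  m24 ⊆ --00-,-10--
  m25 ⊆ --0-1,--00-,-10--
  m26 ⊆ -10--,11-1-
  m27 ⊆ --0-1,-1-11,-10--,1--11,11-1-
  m30 ⊆ 1-11-,11-1-
  m31 ⊆ -1-11,1--11,1-11-,11-1-
E = {--00-, -1-11, 0--00, 10--1}
Petrick residual → -0110, 0-0--, 11-1-
Cover = c'd' + b'cde' + bde + a'd'e' + a'c' + ab'e + abd  |cover|=7

7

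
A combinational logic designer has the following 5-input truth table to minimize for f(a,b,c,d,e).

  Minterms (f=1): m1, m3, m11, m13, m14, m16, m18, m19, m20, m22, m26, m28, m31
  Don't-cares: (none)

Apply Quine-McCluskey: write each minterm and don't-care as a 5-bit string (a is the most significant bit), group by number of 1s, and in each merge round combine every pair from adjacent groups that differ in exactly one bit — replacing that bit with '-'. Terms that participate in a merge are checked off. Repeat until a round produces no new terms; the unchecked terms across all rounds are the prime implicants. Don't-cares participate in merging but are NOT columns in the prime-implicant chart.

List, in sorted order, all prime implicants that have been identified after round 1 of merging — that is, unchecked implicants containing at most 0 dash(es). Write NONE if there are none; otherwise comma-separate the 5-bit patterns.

[col 0] 00001*, 00011*, 01011*, 01101, 01110, 10000*, 10010*, 10011*, 10100*, 10110*, 11010*, 11100*, 11111
[col 1] -0011, 0-011, 000-1, 1-010, 1-100, 10-00*, 10-10*, 100-0*, 1001-, 101-0*
[col 2] 10--0
Prime implicants: -0011, 0-011, 000-1, 01101, 01110, 1-010, 1-100, 10--0, 1001-, 11111

01101, 01110, 11111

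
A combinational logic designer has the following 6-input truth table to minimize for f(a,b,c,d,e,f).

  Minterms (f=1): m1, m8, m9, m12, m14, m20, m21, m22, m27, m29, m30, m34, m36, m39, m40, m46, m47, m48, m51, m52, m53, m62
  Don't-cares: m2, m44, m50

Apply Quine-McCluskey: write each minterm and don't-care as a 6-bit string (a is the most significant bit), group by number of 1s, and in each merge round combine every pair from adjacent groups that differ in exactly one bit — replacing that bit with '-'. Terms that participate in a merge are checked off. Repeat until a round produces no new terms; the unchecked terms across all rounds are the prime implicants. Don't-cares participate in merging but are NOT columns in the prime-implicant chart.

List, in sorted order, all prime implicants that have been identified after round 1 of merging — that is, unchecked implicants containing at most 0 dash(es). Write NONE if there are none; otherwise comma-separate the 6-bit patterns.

Round 0: 000001✓ 000010✓ 001000✓ 001001✓ 001100✓ 001110✓ 010100✓ 010101✓ 010110✓ 011011 011101✓ 011110✓ 100010✓ 100100✓ 100111✓ 101000✓ 101100✓ 101110✓ 101111✓ 110000✓ 110010✓ 110011✓ 110100✓ 110101✓ 111110✓
Round 1: -00010 -01000✓ -01100✓ -01110✓ -10100✓ -10101✓ -11110✓ 0-1110✓ 00-001 001-00✓ 00100- 0011-0✓ 01-101 01-110 0101-0 01010-✓ 1-0010 1-0100 1-1110✓ 10-100 10-111 101-00✓ 1011-0✓ 10111- 110-00 1100-0 11001- 11010-✓
Round 2: --1110 -01-00 -011-0 -1010-
PIs = {--1110, -00010, -01-00, -011-0, -1010-, 00-001, 00100-, 01-101, 01-110, 0101-0, 011011, 1-0010, 1-0100, 10-100, 10-111, 10111-, 110-00, 1100-0, 11001-}

011011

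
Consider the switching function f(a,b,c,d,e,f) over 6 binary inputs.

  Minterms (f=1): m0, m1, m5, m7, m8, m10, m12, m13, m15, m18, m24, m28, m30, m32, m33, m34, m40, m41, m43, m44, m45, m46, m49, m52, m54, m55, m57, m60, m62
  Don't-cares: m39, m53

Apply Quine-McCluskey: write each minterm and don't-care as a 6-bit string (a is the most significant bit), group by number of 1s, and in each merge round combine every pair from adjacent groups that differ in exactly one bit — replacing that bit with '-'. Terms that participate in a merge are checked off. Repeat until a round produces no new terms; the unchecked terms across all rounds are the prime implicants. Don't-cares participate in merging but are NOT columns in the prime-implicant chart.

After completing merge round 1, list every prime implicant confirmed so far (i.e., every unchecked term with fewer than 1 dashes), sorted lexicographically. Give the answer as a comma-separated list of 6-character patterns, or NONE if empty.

010010

size-2^0 implicants → 000000(✓)  000001(✓)  000101(✓)  000111(✓)  001000(✓)  001010(✓)  001100(✓)  001101(✓)  001111(✓)  010010  011000(✓)  011100(✓)  011110(✓)  100000(✓)  100001(✓)  100010(✓)  100111(✓)  101000(✓)  101001(✓)  101011(✓)  101100(✓)  101101(✓)  101110(✓)  110001(✓)  110100(✓)  110101(✓)  110110(✓)  110111(✓)  111001(✓)  111100(✓)  111110(✓)
size-2^1 implicants → -00000(✓)  -00001(✓)  -00111  -01000(✓)  -01100(✓)  -01101(✓)  -11100(✓)  -11110(✓)  0-1000(✓)  0-1100(✓)  00-000(✓)  00-101(✓)  00-111(✓)  000-01  00000-(✓)  0001-1(✓)  001-00(✓)  0010-0  0011-1(✓)  00110-(✓)  011-00(✓)  0111-0(✓)  1-0001(✓)  1-0111  1-1001(✓)  1-1100(✓)  1-1110(✓)  10-000(✓)  10-001(✓)  1000-0  10000-(✓)  101-00(✓)  101-01(✓)  1010-1  10100-(✓)  1011-0(✓)  10110-(✓)  11-001(✓)  11-100(✓)  11-110(✓)  110-01  1101-0(✓)  1101-1(✓)  11010-(✓)  11011-(✓)  1111-0(✓)
size-2^2 implicants → --1100  -0-000  -0000-  -01-00  -0110-  -111-0  0-1-00  00-1-1  1--001  1-11-0  10-00-  101-0-  11-1-0  1101--
Unchecked terms (primes): --1100, -0-000, -0000-, -00111, -01-00, -0110-, -111-0, 0-1-00, 00-1-1, 000-01, 0010-0, 010010, 1--001, 1-0111, 1-11-0, 10-00-, 1000-0, 101-0-, 1010-1, 11-1-0, 110-01, 1101--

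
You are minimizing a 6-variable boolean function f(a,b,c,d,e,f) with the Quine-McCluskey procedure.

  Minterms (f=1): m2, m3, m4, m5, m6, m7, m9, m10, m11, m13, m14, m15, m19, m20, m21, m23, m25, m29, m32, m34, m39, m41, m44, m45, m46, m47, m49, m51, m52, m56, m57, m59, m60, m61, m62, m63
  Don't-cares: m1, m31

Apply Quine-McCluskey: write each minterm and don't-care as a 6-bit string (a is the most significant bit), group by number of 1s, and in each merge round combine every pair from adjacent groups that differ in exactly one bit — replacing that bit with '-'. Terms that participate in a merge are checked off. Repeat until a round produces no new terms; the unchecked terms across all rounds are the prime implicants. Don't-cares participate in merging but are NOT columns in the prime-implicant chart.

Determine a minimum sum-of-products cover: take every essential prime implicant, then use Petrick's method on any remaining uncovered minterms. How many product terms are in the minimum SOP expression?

10

size-2^0 implicants → 000001(✓)  000010(✓)  000011(✓)  000100(✓)  000101(✓)  000110(✓)  000111(✓)  001001(✓)  001010(✓)  001011(✓)  001101(✓)  001110(✓)  001111(✓)  010011(✓)  010100(✓)  010101(✓)  010111(✓)  011001(✓)  011101(✓)  011111(✓)  100000(✓)  100010(✓)  100111(✓)  101001(✓)  101100(✓)  101101(✓)  101110(✓)  101111(✓)  110001(✓)  110011(✓)  110100(✓)  111000(✓)  111001(✓)  111011(✓)  111100(✓)  111101(✓)  111110(✓)  111111(✓)
size-2^1 implicants → -00010  -00111(✓)  -01001(✓)  -01101(✓)  -01110(✓)  -01111(✓)  -10011  -10100  -11001(✓)  -11101(✓)  -11111(✓)  0-0011(✓)  0-0100(✓)  0-0101(✓)  0-0111(✓)  0-1001(✓)  0-1101(✓)  0-1111(✓)  00-001(✓)  00-010(✓)  00-011(✓)  00-101(✓)  00-110(✓)  00-111(✓)  000-01(✓)  000-10(✓)  000-11(✓)  0000-1(✓)  00001-(✓)  0001-0(✓)  0001-1(✓)  00010-(✓)  00011-(✓)  001-01(✓)  001-10(✓)  001-11(✓)  0010-1(✓)  00101-(✓)  0011-1(✓)  00111-(✓)  01-101(✓)  01-111(✓)  010-11(✓)  0101-1(✓)  01010-(✓)  011-01(✓)  0111-1(✓)  1-1001(✓)  1-1100(✓)  1-1101(✓)  1-1110(✓)  1-1111(✓)  10-111(✓)  1000-0  101-01(✓)  1011-0(✓)  1011-1(✓)  10110-(✓)  10111-(✓)  11-001(✓)  11-011(✓)  11-100  1100-1(✓)  111-00(✓)  111-01(✓)  111-11(✓)  1110-1(✓)  11100-(✓)  1111-0(✓)  1111-1(✓)  11110-(✓)  11111-(✓)
size-2^2 implicants → --1001(✓)  --1101(✓)  --1111(✓)  -0-111  -01-01(✓)  -011-1(✓)  -0111-  -11-01(✓)  -111-1(✓)  0--101(✓)  0--111(✓)  0-0-11  0-01-1(✓)  0-010-  0-1-01(✓)  0-11-1(✓)  00--01(✓)  00--10(✓)  00--11(✓)  00-0-1(✓)  00-01-(✓)  00-1-1(✓)  00-11-(✓)  000--1(✓)  000-1-(✓)  0001--  001--1(✓)  001-1-(✓)  01-1-1(✓)  1-1-01(✓)  1-11-0(✓)  1-11-1(✓)  1-110-(✓)  1-111-(✓)  1011--(✓)  11-0-1  111--1  111-0-  1111--(✓)
size-2^3 implicants → --1-01  --11-1  0--1-1  00---1  00--1-  1-11--
Unchecked terms (primes): --1-01, --11-1, -0-111, -00010, -0111-, -10011, -10100, 0--1-1, 0-0-11, 0-010-, 00---1, 00--1-, 0001--, 1-11--, 1000-0, 11-0-1, 11-100, 111--1, 111-0-
Minterm coverage:
  m2 ⊆ -00010,00--1-
  m3 ⊆ 0-0-11,00---1,00--1-
  m4 ⊆ 0-010-,0001--
  m5 ⊆ 0--1-1,0-010-,00---1,0001--
  m6 ⊆ 00--1-,0001--
  m7 ⊆ -0-111,0--1-1,0-0-11,00---1,00--1-,0001--
  m9 ⊆ --1-01,00---1
  m10 ⊆ 00--1- [E]
  m11 ⊆ 00---1,00--1-
  m13 ⊆ --1-01,--11-1,0--1-1,00---1
  m14 ⊆ -0111-,00--1-
  m15 ⊆ --11-1,-0-111,-0111-,0--1-1,00---1,00--1-
  m19 ⊆ -10011,0-0-11
  m20 ⊆ -10100,0-010-
  m21 ⊆ 0--1-1,0-010-
  m23 ⊆ 0--1-1,0-0-11
  m25 ⊆ --1-01 [E]
  m29 ⊆ --1-01,--11-1,0--1-1
  m32 ⊆ 1000-0 [E]
  m34 ⊆ -00010,1000-0
  m39 ⊆ -0-111 [E]
  m41 ⊆ --1-01 [E]
  m44 ⊆ 1-11-- [E]
  m45 ⊆ --1-01,--11-1,1-11--
  m46 ⊆ -0111-,1-11--
  m47 ⊆ --11-1,-0-111,-0111-,1-11--
  m49 ⊆ 11-0-1 [E]
  m51 ⊆ -10011,11-0-1
  m52 ⊆ -10100,11-100
  m56 ⊆ 111-0- [E]
  m57 ⊆ --1-01,11-0-1,111--1,111-0-
  m59 ⊆ 11-0-1,111--1
  m60 ⊆ 1-11--,11-100,111-0-
  m61 ⊆ --1-01,--11-1,1-11--,111--1,111-0-
  m62 ⊆ 1-11-- [E]
  m63 ⊆ --11-1,1-11--,111--1
E = {--1-01, -0-111, 00--1-, 1-11--, 1000-0, 11-0-1, 111-0-}
Petrick residual → -10100, 0-0-11, 0-010-
Cover = ce'f + b'def + bc'de'f' + a'c'ef + a'c'de' + a'b'e + acd + ab'c'd'f' + abd'f + abce'  |cover|=10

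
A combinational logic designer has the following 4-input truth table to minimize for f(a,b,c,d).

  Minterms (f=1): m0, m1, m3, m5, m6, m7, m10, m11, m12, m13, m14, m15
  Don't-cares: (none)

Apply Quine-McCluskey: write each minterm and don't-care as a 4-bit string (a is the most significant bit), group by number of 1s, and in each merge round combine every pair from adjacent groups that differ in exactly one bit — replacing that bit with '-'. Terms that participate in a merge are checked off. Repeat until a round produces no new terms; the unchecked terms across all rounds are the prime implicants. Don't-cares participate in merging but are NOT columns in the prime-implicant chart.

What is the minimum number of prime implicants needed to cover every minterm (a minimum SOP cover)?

size-2^0 implicants → 0000(✓)  0001(✓)  0011(✓)  0101(✓)  0110(✓)  0111(✓)  1010(✓)  1011(✓)  1100(✓)  1101(✓)  1110(✓)  1111(✓)
size-2^1 implicants → -011(✓)  -101(✓)  -110(✓)  -111(✓)  0-01(✓)  0-11(✓)  00-1(✓)  000-  01-1(✓)  011-(✓)  1-10(✓)  1-11(✓)  101-(✓)  11-0(✓)  11-1(✓)  110-(✓)  111-(✓)
size-2^2 implicants → --11  -1-1  -11-  0--1  1-1-  11--
Unchecked terms (primes): --11, -1-1, -11-, 0--1, 000-, 1-1-, 11--
Minterm coverage:
  m0 ⊆ 000- [E]
  m1 ⊆ 0--1,000-
  m3 ⊆ --11,0--1
  m5 ⊆ -1-1,0--1
  m6 ⊆ -11- [E]
  m7 ⊆ --11,-1-1,-11-,0--1
  m10 ⊆ 1-1- [E]
  m11 ⊆ --11,1-1-
  m12 ⊆ 11-- [E]
  m13 ⊆ -1-1,11--
  m14 ⊆ -11-,1-1-,11--
  m15 ⊆ --11,-1-1,-11-,1-1-,11--
E = {-11-, 000-, 1-1-, 11--}
Petrick residual → 0--1
Cover = bc + a'd + a'b'c' + ac + ab  |cover|=5

5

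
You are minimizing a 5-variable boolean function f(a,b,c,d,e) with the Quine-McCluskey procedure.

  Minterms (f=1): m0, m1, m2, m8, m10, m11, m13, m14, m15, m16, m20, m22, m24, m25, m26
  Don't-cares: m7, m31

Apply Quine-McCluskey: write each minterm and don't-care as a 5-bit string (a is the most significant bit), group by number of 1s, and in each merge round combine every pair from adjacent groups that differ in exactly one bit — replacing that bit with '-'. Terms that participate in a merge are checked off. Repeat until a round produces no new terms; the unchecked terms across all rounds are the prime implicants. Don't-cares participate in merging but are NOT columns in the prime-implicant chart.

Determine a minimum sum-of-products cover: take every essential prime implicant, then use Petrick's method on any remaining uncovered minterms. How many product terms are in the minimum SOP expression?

[col 0] 00000*, 00001*, 00010*, 00111*, 01000*, 01010*, 01011*, 01101*, 01110*, 01111*, 10000*, 10100*, 10110*, 11000*, 11001*, 11010*, 11111*
[col 1] -0000*, -1000*, -1010*, -1111, 0-000*, 0-010*, 0-111, 000-0*, 0000-, 01-10*, 01-11*, 010-0*, 0101-*, 011-1, 0111-*, 1-000*, 10-00, 101-0, 110-0*, 1100-
[col 2] --000, -10-0, 0-0-0, 01-1-
Prime implicants: --000, -10-0, -1111, 0-0-0, 0-111, 0000-, 01-1-, 011-1, 10-00, 101-0, 1100-
PI chart (minterm → PIs covering it):
  0 | --000,0-0-0,0000-
  1 | 0000-  (sole → essential)
  2 | 0-0-0  (sole → essential)
  8 | --000,-10-0,0-0-0
  10 | -10-0,0-0-0,01-1-
  11 | 01-1-  (sole → essential)
  13 | 011-1  (sole → essential)
  14 | 01-1-  (sole → essential)
  15 | -1111,0-111,01-1-,011-1
  16 | --000,10-00
  20 | 10-00,101-0
  22 | 101-0  (sole → essential)
  24 | --000,-10-0,1100-
  25 | 1100-  (sole → essential)
  26 | -10-0  (sole → essential)
Essential prime implicants: -10-0, 0-0-0, 0000-, 01-1-, 011-1, 101-0, 1100-
Petrick residual → --000
Minimum SOP uses 8 PIs: c'd'e' + bc'e' + a'c'e' + a'b'c'd' + a'bd + a'bce + ab'ce' + abc'd'

8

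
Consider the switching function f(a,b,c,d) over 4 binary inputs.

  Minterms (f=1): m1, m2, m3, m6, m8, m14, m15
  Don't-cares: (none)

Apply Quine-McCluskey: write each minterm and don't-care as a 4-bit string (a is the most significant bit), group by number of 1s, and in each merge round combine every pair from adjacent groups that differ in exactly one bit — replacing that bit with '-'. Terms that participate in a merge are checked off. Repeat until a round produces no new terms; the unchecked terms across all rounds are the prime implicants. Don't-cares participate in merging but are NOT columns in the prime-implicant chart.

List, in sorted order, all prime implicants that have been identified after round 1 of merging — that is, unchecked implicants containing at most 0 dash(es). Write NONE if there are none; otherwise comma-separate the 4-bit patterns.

1000

[col 0] 0001*, 0010*, 0011*, 0110*, 1000, 1110*, 1111*
[col 1] -110, 0-10, 00-1, 001-, 111-
Prime implicants: -110, 0-10, 00-1, 001-, 1000, 111-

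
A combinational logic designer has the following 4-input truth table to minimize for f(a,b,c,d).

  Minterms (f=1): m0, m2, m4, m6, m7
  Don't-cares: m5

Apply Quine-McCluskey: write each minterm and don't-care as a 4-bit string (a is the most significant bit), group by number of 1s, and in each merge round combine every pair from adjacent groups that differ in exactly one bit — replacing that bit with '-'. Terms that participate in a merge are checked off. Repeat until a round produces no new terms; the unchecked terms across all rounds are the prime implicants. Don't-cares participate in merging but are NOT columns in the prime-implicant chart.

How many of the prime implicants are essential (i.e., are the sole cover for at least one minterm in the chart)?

2

[col 0] 0000*, 0010*, 0100*, 0101*, 0110*, 0111*
[col 1] 0-00*, 0-10*, 00-0*, 01-0*, 01-1*, 010-*, 011-*
[col 2] 0--0, 01--
Prime implicants: 0--0, 01--
PI chart (minterm → PIs covering it):
  0 | 0--0  (sole → essential)
  2 | 0--0  (sole → essential)
  4 | 0--0,01--
  6 | 0--0,01--
  7 | 01--  (sole → essential)
Essential prime implicants: 0--0, 01--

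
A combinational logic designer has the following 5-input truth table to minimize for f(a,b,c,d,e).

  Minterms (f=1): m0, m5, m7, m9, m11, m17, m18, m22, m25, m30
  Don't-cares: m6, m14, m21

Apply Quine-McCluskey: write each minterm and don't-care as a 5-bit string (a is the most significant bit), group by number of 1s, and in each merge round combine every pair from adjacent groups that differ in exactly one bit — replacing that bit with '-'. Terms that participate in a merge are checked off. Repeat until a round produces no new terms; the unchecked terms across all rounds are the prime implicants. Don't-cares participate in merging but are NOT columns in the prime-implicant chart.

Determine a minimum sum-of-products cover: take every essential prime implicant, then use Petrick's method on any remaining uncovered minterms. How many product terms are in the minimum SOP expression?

6

Round 0: 00000 00101✓ 00110✓ 00111✓ 01001✓ 01011✓ 01110✓ 10001✓ 10010✓ 10101✓ 10110✓ 11001✓ 11110✓
Round 1: -0101 -0110✓ -1001 -1110✓ 0-110✓ 001-1 0011- 010-1 1-001 1-110✓ 10-01 10-10
Round 2: --110
PIs = {--110, -0101, -1001, 00000, 001-1, 0011-, 010-1, 1-001, 10-01, 10-10}
Coverage chart:
  m0: 00000 ←essential
  m5: -0101,001-1
  m7: 001-1,0011-
  m9: -1001,010-1
  m11: 010-1 ←essential
  m17: 1-001,10-01
  m18: 10-10 ←essential
  m22: --110,10-10
  m25: -1001,1-001
  m30: --110 ←essential
Essential: --110, 00000, 010-1, 10-10
Petrick residual → 001-1, 1-001
Min cover (6 terms): cde' + a'b'c'd'e' + a'b'ce + a'bc'e + ac'd'e + ab'de'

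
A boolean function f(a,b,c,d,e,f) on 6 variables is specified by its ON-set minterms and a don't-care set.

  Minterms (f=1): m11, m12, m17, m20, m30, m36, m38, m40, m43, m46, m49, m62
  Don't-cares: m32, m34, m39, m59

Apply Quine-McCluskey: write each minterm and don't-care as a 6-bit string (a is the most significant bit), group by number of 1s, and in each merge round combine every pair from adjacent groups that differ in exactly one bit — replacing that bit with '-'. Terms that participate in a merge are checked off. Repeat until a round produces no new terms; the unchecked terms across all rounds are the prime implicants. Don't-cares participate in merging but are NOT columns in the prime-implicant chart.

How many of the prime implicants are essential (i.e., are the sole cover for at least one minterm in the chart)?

7

[col 0] 001011*, 001100, 010001*, 010100, 011110*, 100000*, 100010*, 100100*, 100110*, 100111*, 101000*, 101011*, 101110*, 110001*, 111011*, 111110*
[col 1] -01011, -10001, -11110, 1-1011, 1-1110, 10-000, 10-110, 100-00*, 100-10*, 1000-0*, 1001-0*, 10011-
[col 2] 100--0
Prime implicants: -01011, -10001, -11110, 001100, 010100, 1-1011, 1-1110, 10-000, 10-110, 100--0, 10011-
PI chart (minterm → PIs covering it):
  11 | -01011  (sole → essential)
  12 | 001100  (sole → essential)
  17 | -10001  (sole → essential)
  20 | 010100  (sole → essential)
  30 | -11110  (sole → essential)
  36 | 100--0  (sole → essential)
  38 | 10-110,100--0,10011-
  40 | 10-000  (sole → essential)
  43 | -01011,1-1011
  46 | 1-1110,10-110
  49 | -10001  (sole → essential)
  62 | -11110,1-1110
Essential prime implicants: -01011, -10001, -11110, 001100, 010100, 10-000, 100--0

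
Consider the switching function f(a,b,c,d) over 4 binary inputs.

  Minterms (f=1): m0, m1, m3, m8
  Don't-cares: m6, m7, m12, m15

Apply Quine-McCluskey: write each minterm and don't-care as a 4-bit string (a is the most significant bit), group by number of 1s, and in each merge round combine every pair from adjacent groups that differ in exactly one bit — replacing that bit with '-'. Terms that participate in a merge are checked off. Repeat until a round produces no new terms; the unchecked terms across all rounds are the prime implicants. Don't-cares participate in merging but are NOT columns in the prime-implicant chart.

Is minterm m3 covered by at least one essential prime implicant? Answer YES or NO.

NO

[col 0] 0000*, 0001*, 0011*, 0110*, 0111*, 1000*, 1100*, 1111*
[col 1] -000, -111, 0-11, 00-1, 000-, 011-, 1-00
Prime implicants: -000, -111, 0-11, 00-1, 000-, 011-, 1-00
PI chart (minterm → PIs covering it):
  0 | -000,000-
  1 | 00-1,000-
  3 | 0-11,00-1
  8 | -000,1-00
(no essential prime implicants)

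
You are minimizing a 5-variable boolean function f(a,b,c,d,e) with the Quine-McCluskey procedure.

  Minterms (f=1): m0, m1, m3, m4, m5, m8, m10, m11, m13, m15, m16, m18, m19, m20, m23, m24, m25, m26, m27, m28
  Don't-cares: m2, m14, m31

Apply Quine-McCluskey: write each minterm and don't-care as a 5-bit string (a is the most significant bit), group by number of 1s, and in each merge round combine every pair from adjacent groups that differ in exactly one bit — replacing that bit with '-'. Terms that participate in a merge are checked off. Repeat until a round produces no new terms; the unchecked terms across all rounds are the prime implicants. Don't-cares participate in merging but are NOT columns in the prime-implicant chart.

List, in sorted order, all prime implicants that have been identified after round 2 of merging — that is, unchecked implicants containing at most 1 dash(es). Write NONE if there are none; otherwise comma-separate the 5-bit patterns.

0-101, 011-1

size-2^0 implicants → 00000(✓)  00001(✓)  00010(✓)  00011(✓)  00100(✓)  00101(✓)  01000(✓)  01010(✓)  01011(✓)  01101(✓)  01110(✓)  01111(✓)  10000(✓)  10010(✓)  10011(✓)  10100(✓)  10111(✓)  11000(✓)  11001(✓)  11010(✓)  11011(✓)  11100(✓)  11111(✓)
size-2^1 implicants → -0000(✓)  -0010(✓)  -0011(✓)  -0100(✓)  -1000(✓)  -1010(✓)  -1011(✓)  -1111(✓)  0-000(✓)  0-010(✓)  0-011(✓)  0-101  00-00(✓)  00-01(✓)  000-0(✓)  000-1(✓)  0000-(✓)  0001-(✓)  0010-(✓)  01-10(✓)  01-11(✓)  010-0(✓)  0101-(✓)  011-1  0111-(✓)  1-000(✓)  1-010(✓)  1-011(✓)  1-100(✓)  1-111(✓)  10-00(✓)  10-11(✓)  100-0(✓)  1001-(✓)  11-00(✓)  11-11(✓)  110-0(✓)  110-1(✓)  1100-(✓)  1101-(✓)
size-2^2 implicants → --000(✓)  --010(✓)  --011(✓)  -0-00  -00-0(✓)  -001-(✓)  -1-11  -10-0(✓)  -101-(✓)  0-0-0(✓)  0-01-(✓)  00-0-  000--  01-1-  1--00  1--11  1-0-0(✓)  1-01-(✓)  110--
size-2^3 implicants → --0-0  --01-
Unchecked terms (primes): --0-0, --01-, -0-00, -1-11, 0-101, 00-0-, 000--, 01-1-, 011-1, 1--00, 1--11, 110--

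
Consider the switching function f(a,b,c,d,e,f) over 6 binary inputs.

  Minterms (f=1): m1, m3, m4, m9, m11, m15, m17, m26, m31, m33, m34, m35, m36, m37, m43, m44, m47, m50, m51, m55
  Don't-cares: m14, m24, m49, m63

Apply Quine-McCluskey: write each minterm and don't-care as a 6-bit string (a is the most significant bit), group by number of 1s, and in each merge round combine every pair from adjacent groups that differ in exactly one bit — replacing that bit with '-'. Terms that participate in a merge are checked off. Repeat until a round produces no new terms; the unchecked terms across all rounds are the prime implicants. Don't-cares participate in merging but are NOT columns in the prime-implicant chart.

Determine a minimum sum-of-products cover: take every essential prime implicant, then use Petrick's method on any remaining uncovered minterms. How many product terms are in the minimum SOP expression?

size-2^0 implicants → 000001(✓)  000011(✓)  000100(✓)  001001(✓)  001011(✓)  001110(✓)  001111(✓)  010001(✓)  011000(✓)  011010(✓)  011111(✓)  100001(✓)  100010(✓)  100011(✓)  100100(✓)  100101(✓)  101011(✓)  101100(✓)  101111(✓)  110001(✓)  110010(✓)  110011(✓)  110111(✓)  111111(✓)
size-2^1 implicants → -00001(✓)  -00011(✓)  -00100  -01011(✓)  -01111(✓)  -10001(✓)  -11111(✓)  0-0001(✓)  0-1111(✓)  00-001(✓)  00-011(✓)  0000-1(✓)  001-11(✓)  0010-1(✓)  00111-  0110-0  1-0001(✓)  1-0010(✓)  1-0011(✓)  1-1111(✓)  10-011(✓)  10-100  100-01  1000-1(✓)  10001-(✓)  10010-  101-11(✓)  11-111  110-11  1100-1(✓)  11001-(✓)
size-2^2 implicants → --0001  --1111  -0-011  -000-1  -01-11  00-0-1  1-00-1  1-001-
Unchecked terms (primes): --0001, --1111, -0-011, -000-1, -00100, -01-11, 00-0-1, 00111-, 0110-0, 1-00-1, 1-001-, 10-100, 100-01, 10010-, 11-111, 110-11
Minterm coverage:
  m1 ⊆ --0001,-000-1,00-0-1
  m3 ⊆ -0-011,-000-1,00-0-1
  m4 ⊆ -00100 [E]
  m9 ⊆ 00-0-1 [E]
  m11 ⊆ -0-011,-01-11,00-0-1
  m15 ⊆ --1111,-01-11,00111-
  m17 ⊆ --0001 [E]
  m26 ⊆ 0110-0 [E]
  m31 ⊆ --1111 [E]
  m33 ⊆ --0001,-000-1,1-00-1,100-01
  m34 ⊆ 1-001- [E]
  m35 ⊆ -0-011,-000-1,1-00-1,1-001-
  m36 ⊆ -00100,10-100,10010-
  m37 ⊆ 100-01,10010-
  m43 ⊆ -0-011,-01-11
  m44 ⊆ 10-100 [E]
  m47 ⊆ --1111,-01-11
  m50 ⊆ 1-001- [E]
  m51 ⊆ 1-00-1,1-001-,110-11
  m55 ⊆ 11-111,110-11
E = {--0001, --1111, -00100, 00-0-1, 0110-0, 1-001-, 10-100}
Petrick residual → -0-011, 100-01, 11-111
Cover = c'd'e'f + cdef + b'd'ef + b'c'de'f' + a'b'd'f + a'bcd'f' + ac'd'e + ab'de'f' + ab'c'e'f + abdef  |cover|=10

10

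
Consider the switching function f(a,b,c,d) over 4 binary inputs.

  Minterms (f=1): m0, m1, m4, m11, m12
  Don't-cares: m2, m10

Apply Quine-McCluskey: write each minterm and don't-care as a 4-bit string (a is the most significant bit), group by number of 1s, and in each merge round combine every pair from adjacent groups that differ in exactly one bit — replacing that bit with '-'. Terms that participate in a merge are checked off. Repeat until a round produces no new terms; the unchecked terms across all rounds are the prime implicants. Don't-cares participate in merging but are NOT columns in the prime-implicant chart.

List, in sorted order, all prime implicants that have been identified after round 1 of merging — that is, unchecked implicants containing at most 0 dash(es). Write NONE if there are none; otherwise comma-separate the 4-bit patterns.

NONE

size-2^0 implicants → 0000(✓)  0001(✓)  0010(✓)  0100(✓)  1010(✓)  1011(✓)  1100(✓)
size-2^1 implicants → -010  -100  0-00  00-0  000-  101-
Unchecked terms (primes): -010, -100, 0-00, 00-0, 000-, 101-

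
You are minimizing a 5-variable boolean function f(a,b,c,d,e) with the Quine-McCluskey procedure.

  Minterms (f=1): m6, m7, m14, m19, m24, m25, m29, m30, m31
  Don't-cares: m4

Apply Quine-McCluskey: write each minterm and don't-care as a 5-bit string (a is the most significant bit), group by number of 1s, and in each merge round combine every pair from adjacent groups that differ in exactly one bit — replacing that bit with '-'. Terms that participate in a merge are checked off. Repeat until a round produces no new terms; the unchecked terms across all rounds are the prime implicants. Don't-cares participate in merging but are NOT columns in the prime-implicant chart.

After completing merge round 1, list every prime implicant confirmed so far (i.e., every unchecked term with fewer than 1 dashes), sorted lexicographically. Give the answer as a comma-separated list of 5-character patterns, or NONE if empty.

10011

size-2^0 implicants → 00100(✓)  00110(✓)  00111(✓)  01110(✓)  10011  11000(✓)  11001(✓)  11101(✓)  11110(✓)  11111(✓)
size-2^1 implicants → -1110  0-110  001-0  0011-  11-01  1100-  111-1  1111-
Unchecked terms (primes): -1110, 0-110, 001-0, 0011-, 10011, 11-01, 1100-, 111-1, 1111-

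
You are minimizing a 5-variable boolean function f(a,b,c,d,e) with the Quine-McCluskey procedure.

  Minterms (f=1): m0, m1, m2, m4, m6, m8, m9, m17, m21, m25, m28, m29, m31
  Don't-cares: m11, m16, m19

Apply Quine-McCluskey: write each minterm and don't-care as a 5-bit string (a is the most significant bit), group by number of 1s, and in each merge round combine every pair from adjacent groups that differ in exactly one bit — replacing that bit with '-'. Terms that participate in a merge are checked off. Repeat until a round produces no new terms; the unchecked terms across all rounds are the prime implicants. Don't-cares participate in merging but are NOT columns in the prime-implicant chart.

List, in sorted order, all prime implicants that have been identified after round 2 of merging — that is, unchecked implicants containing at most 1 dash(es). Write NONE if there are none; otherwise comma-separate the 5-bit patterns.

010-1, 100-1, 111-1, 1110-

Round 0: 00000✓ 00001✓ 00010✓ 00100✓ 00110✓ 01000✓ 01001✓ 01011✓ 10000✓ 10001✓ 10011✓ 10101✓ 11001✓ 11100✓ 11101✓ 11111✓
Round 1: -0000✓ -0001✓ -1001✓ 0-000✓ 0-001✓ 00-00✓ 00-10✓ 000-0✓ 0000-✓ 001-0✓ 010-1 0100-✓ 1-001✓ 1-101✓ 10-01✓ 100-1 1000-✓ 11-01✓ 111-1 1110-
Round 2: --001 -000- 0-00- 00--0 1--01
PIs = {--001, -000-, 0-00-, 00--0, 010-1, 1--01, 100-1, 111-1, 1110-}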